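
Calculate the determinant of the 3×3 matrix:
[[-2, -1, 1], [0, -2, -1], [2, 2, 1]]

Expansion along first row:
det = -2·det([[-2,-1],[2,1]]) - -1·det([[0,-1],[2,1]]) + 1·det([[0,-2],[2,2]])
    = -2·(-2·1 - -1·2) - -1·(0·1 - -1·2) + 1·(0·2 - -2·2)
    = -2·0 - -1·2 + 1·4
    = 0 + 2 + 4 = 6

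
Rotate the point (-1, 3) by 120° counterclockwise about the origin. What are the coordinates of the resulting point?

Rotation matrix for 120°: [[cos 120°, -sin 120°], [sin 120°, cos 120°]] ≈ [[-0.500000, -0.866025], [0.866025, -0.500000]]
[[-0.500000, -0.866025], [0.866025, -0.500000]] × [-1, 3]ᵀ ≈ [-2.0981, -2.3660]ᵀ
Result: (-2.0981, -2.3660)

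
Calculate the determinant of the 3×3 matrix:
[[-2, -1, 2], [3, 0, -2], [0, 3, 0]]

Expansion along first row:
det = -2·det([[0,-2],[3,0]]) - -1·det([[3,-2],[0,0]]) + 2·det([[3,0],[0,3]])
    = -2·(0·0 - -2·3) - -1·(3·0 - -2·0) + 2·(3·3 - 0·0)
    = -2·6 - -1·0 + 2·9
    = -12 + 0 + 18 = 6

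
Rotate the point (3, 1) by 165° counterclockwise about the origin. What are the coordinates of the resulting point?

Rotation matrix for 165°: [[cos 165°, -sin 165°], [sin 165°, cos 165°]] ≈ [[-0.965926, -0.258819], [0.258819, -0.965926]]
[[-0.965926, -0.258819], [0.258819, -0.965926]] × [3, 1]ᵀ ≈ [-3.1566, -0.1895]ᵀ
Result: (-3.1566, -0.1895)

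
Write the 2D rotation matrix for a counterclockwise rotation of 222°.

Rotation matrix formula: [[cos θ, -sin θ], [sin θ, cos θ]]
For θ = 222°:
cos(222°) = -0.7431
sin(222°) = -0.6691
Result: [[-0.7431, 0.6691], [-0.6691, -0.7431]]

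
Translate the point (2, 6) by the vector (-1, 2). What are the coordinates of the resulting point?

Translation by (-1, 2) (homogeneous matrix [[1, 0, -1], [0, 1, 2], [0, 0, 1]]):
x' = 2 + -1 = 1
y' = 6 + 2 = 8
Result: (1, 8)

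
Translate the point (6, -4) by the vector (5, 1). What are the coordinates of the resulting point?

Translation by (5, 1) (homogeneous matrix [[1, 0, 5], [0, 1, 1], [0, 0, 1]]):
x' = 6 + 5 = 11
y' = -4 + 1 = -3
Result: (11, -3)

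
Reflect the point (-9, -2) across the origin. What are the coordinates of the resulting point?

Reflection across origin: (-9, -2) → (9, 2)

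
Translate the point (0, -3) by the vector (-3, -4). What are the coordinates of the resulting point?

Translation by (-3, -4) (homogeneous matrix [[1, 0, -3], [0, 1, -4], [0, 0, 1]]):
x' = 0 + -3 = -3
y' = -3 + -4 = -7
Result: (-3, -7)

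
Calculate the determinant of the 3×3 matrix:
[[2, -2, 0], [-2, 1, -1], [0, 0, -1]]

Expansion along first row:
det = 2·det([[1,-1],[0,-1]]) - -2·det([[-2,-1],[0,-1]]) + 0·det([[-2,1],[0,0]])
    = 2·(1·-1 - -1·0) - -2·(-2·-1 - -1·0) + 0·(-2·0 - 1·0)
    = 2·-1 - -2·2 + 0·0
    = -2 + 4 + 0 = 2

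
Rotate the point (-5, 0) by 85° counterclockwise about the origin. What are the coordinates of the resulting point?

Rotation matrix for 85°: [[cos 85°, -sin 85°], [sin 85°, cos 85°]] ≈ [[0.087156, -0.996195], [0.996195, 0.087156]]
[[0.087156, -0.996195], [0.996195, 0.087156]] × [-5, 0]ᵀ ≈ [-0.4358, -4.9810]ᵀ
Result: (-0.4358, -4.9810)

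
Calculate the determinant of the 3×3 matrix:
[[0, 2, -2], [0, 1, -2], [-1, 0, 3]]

Expansion along first row:
det = 0·det([[1,-2],[0,3]]) - 2·det([[0,-2],[-1,3]]) + -2·det([[0,1],[-1,0]])
    = 0·(1·3 - -2·0) - 2·(0·3 - -2·-1) + -2·(0·0 - 1·-1)
    = 0·3 - 2·-2 + -2·1
    = 0 + 4 + -2 = 2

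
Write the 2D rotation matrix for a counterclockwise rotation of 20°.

Rotation matrix formula: [[cos θ, -sin θ], [sin θ, cos θ]]
For θ = 20°:
cos(20°) = 0.9397
sin(20°) = 0.3420
Result: [[0.9397, -0.3420], [0.3420, 0.9397]]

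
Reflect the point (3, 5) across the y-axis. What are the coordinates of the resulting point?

Reflection across y-axis: (3, 5) → (-3, 5)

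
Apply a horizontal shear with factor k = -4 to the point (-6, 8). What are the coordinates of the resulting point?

Shear matrix for horizontal shear with factor k = -4:
[[1, -4], [0, 1]]
Result: (-6, 8) → (-38, 8)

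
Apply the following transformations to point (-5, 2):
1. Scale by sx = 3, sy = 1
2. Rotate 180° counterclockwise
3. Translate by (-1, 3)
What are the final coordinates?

Step 1: Scale → (-15, 2)
Step 2: Rotate 180° → (15, -2)
Step 3: Translate → (14, 1)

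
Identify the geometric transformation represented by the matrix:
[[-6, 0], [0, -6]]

This matrix represents: uniform scaling by factor -6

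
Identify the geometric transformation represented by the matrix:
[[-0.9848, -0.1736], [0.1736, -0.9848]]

This matrix represents: rotation by 170° counterclockwise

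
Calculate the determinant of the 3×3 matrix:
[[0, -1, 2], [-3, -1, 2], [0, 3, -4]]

Expansion along first row:
det = 0·det([[-1,2],[3,-4]]) - -1·det([[-3,2],[0,-4]]) + 2·det([[-3,-1],[0,3]])
    = 0·(-1·-4 - 2·3) - -1·(-3·-4 - 2·0) + 2·(-3·3 - -1·0)
    = 0·-2 - -1·12 + 2·-9
    = 0 + 12 + -18 = -6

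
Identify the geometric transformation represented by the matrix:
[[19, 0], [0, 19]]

This matrix represents: uniform scaling by factor 19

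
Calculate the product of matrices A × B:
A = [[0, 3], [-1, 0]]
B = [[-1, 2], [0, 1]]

Matrix multiplication:
C[0][0] = 0×-1 + 3×0 = 0
C[0][1] = 0×2 + 3×1 = 3
C[1][0] = -1×-1 + 0×0 = 1
C[1][1] = -1×2 + 0×1 = -2
Result: [[0, 3], [1, -2]]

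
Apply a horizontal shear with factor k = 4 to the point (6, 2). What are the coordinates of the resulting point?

Shear matrix for horizontal shear with factor k = 4:
[[1, 4], [0, 1]]
Result: (6, 2) → (14, 2)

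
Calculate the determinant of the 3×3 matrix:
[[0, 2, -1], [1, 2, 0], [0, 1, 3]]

Expansion along first row:
det = 0·det([[2,0],[1,3]]) - 2·det([[1,0],[0,3]]) + -1·det([[1,2],[0,1]])
    = 0·(2·3 - 0·1) - 2·(1·3 - 0·0) + -1·(1·1 - 2·0)
    = 0·6 - 2·3 + -1·1
    = 0 + -6 + -1 = -7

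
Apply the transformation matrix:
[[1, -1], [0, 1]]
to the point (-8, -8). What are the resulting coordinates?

Matrix multiplication:
[[1, -1], [0, 1]] × [-8, -8]ᵀ
= [(1)(-8) + (-1)(-8), (0)(-8) + (1)(-8)]ᵀ
= [0, -8]ᵀ
Result: (0, -8)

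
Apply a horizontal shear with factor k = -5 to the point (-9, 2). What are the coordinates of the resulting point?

Shear matrix for horizontal shear with factor k = -5:
[[1, -5], [0, 1]]
Result: (-9, 2) → (-19, 2)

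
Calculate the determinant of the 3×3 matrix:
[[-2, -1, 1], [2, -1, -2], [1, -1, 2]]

Expansion along first row:
det = -2·det([[-1,-2],[-1,2]]) - -1·det([[2,-2],[1,2]]) + 1·det([[2,-1],[1,-1]])
    = -2·(-1·2 - -2·-1) - -1·(2·2 - -2·1) + 1·(2·-1 - -1·1)
    = -2·-4 - -1·6 + 1·-1
    = 8 + 6 + -1 = 13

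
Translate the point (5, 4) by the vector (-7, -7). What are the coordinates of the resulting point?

Translation by (-7, -7) (homogeneous matrix [[1, 0, -7], [0, 1, -7], [0, 0, 1]]):
x' = 5 + -7 = -2
y' = 4 + -7 = -3
Result: (-2, -3)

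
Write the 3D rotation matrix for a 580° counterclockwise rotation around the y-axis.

Rotation matrix for counterclockwise 580° around y-axis:
cos(580°) = -0.7660, sin(580°) = -0.6428
Result: [[-0.7660, 0, -0.6428], [0, 1, 0], [0.6428, 0, -0.7660]]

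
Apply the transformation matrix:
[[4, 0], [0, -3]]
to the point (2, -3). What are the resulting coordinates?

Matrix multiplication:
[[4, 0], [0, -3]] × [2, -3]ᵀ
= [(4)(2) + (0)(-3), (0)(2) + (-3)(-3)]ᵀ
= [8, 9]ᵀ
Result: (8, 9)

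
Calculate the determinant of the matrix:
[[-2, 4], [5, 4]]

For a 2×2 matrix [[a, b], [c, d]], det = ad - bc
det = (-2)(4) - (4)(5) = -8 - 20 = -28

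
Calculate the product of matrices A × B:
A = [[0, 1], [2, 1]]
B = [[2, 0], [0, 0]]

Matrix multiplication:
C[0][0] = 0×2 + 1×0 = 0
C[0][1] = 0×0 + 1×0 = 0
C[1][0] = 2×2 + 1×0 = 4
C[1][1] = 2×0 + 1×0 = 0
Result: [[0, 0], [4, 0]]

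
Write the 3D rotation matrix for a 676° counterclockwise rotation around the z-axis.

Rotation matrix for counterclockwise 676° around z-axis:
cos(676°) = 0.7193, sin(676°) = -0.6947
Result: [[0.7193, 0.6947, 0], [-0.6947, 0.7193, 0], [0, 0, 1]]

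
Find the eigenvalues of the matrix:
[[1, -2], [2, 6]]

Characteristic equation: det(A - λI) = 0
λ² - (trace)λ + (det) = 0
trace = 1 + 6 = 7, det = (1)(6) - (-2)(2) = 10
λ² - (7)λ + (10) = 0
λ = (7 ± √((7)² - 4·(10))) / 2 = (7 ± √9) / 2
Solving: λ = 2, 5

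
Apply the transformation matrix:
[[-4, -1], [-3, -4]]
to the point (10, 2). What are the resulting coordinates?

Matrix multiplication:
[[-4, -1], [-3, -4]] × [10, 2]ᵀ
= [(-4)(10) + (-1)(2), (-3)(10) + (-4)(2)]ᵀ
= [-42, -38]ᵀ
Result: (-42, -38)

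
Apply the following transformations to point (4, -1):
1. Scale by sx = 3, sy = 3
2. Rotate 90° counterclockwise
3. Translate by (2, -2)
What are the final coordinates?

Step 1: Scale → (12, -3)
Step 2: Rotate 90° → (3, 12)
Step 3: Translate → (5, 10)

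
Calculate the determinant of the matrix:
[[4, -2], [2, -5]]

For a 2×2 matrix [[a, b], [c, d]], det = ad - bc
det = (4)(-5) - (-2)(2) = -20 - -4 = -16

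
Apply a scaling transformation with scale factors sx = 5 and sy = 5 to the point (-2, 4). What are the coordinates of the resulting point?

Scaling matrix:
[[5, 0], [0, 5]]
Result: (-2 × 5, 4 × 5) = (-10, 20)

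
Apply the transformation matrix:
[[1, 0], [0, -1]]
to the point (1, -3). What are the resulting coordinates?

Matrix multiplication:
[[1, 0], [0, -1]] × [1, -3]ᵀ
= [(1)(1) + (0)(-3), (0)(1) + (-1)(-3)]ᵀ
= [1, 3]ᵀ
Result: (1, 3)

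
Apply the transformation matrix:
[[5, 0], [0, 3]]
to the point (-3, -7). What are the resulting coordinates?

Matrix multiplication:
[[5, 0], [0, 3]] × [-3, -7]ᵀ
= [(5)(-3) + (0)(-7), (0)(-3) + (3)(-7)]ᵀ
= [-15, -21]ᵀ
Result: (-15, -21)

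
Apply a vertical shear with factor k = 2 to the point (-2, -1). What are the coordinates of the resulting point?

Shear matrix for vertical shear with factor k = 2:
[[1, 0], [2, 1]]
Result: (-2, -1) → (-2, -5)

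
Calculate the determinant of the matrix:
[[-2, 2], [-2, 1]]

For a 2×2 matrix [[a, b], [c, d]], det = ad - bc
det = (-2)(1) - (2)(-2) = -2 - -4 = 2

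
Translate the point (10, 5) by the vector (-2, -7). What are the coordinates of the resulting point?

Translation by (-2, -7) (homogeneous matrix [[1, 0, -2], [0, 1, -7], [0, 0, 1]]):
x' = 10 + -2 = 8
y' = 5 + -7 = -2
Result: (8, -2)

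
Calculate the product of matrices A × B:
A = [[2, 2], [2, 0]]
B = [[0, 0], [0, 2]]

Matrix multiplication:
C[0][0] = 2×0 + 2×0 = 0
C[0][1] = 2×0 + 2×2 = 4
C[1][0] = 2×0 + 0×0 = 0
C[1][1] = 2×0 + 0×2 = 0
Result: [[0, 4], [0, 0]]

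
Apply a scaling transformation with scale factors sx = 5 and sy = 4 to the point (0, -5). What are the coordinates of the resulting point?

Scaling matrix:
[[5, 0], [0, 4]]
Result: (0 × 5, -5 × 4) = (0, -20)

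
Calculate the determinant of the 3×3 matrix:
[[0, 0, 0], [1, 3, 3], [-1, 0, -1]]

Expansion along first row:
det = 0·det([[3,3],[0,-1]]) - 0·det([[1,3],[-1,-1]]) + 0·det([[1,3],[-1,0]])
    = 0·(3·-1 - 3·0) - 0·(1·-1 - 3·-1) + 0·(1·0 - 3·-1)
    = 0·-3 - 0·2 + 0·3
    = 0 + 0 + 0 = 0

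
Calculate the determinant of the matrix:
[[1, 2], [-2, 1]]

For a 2×2 matrix [[a, b], [c, d]], det = ad - bc
det = (1)(1) - (2)(-2) = 1 - -4 = 5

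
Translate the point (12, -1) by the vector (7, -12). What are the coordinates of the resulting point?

Translation by (7, -12) (homogeneous matrix [[1, 0, 7], [0, 1, -12], [0, 0, 1]]):
x' = 12 + 7 = 19
y' = -1 + -12 = -13
Result: (19, -13)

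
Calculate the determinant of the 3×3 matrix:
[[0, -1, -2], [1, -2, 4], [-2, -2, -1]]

Expansion along first row:
det = 0·det([[-2,4],[-2,-1]]) - -1·det([[1,4],[-2,-1]]) + -2·det([[1,-2],[-2,-2]])
    = 0·(-2·-1 - 4·-2) - -1·(1·-1 - 4·-2) + -2·(1·-2 - -2·-2)
    = 0·10 - -1·7 + -2·-6
    = 0 + 7 + 12 = 19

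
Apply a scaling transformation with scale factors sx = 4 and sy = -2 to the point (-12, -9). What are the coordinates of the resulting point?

Scaling matrix:
[[4, 0], [0, -2]]
Result: (-12 × 4, -9 × -2) = (-48, 18)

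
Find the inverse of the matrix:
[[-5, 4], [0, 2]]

For [[a,b],[c,d]], inverse = (1/det)·[[d,-b],[-c,a]]
det = (-5)(2) - (4)(0) = -10 - 0 = -10
Inverse = (1/-10)·[[2, -4], [0, -5]]
= [[-1/5, 2/5], [0, 1/2]]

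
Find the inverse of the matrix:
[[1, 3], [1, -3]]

For [[a,b],[c,d]], inverse = (1/det)·[[d,-b],[-c,a]]
det = (1)(-3) - (3)(1) = -3 - 3 = -6
Inverse = (1/-6)·[[-3, -3], [-1, 1]]
= [[1/2, 1/2], [1/6, -1/6]]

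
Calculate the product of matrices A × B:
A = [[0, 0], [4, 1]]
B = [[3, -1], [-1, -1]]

Matrix multiplication:
C[0][0] = 0×3 + 0×-1 = 0
C[0][1] = 0×-1 + 0×-1 = 0
C[1][0] = 4×3 + 1×-1 = 11
C[1][1] = 4×-1 + 1×-1 = -5
Result: [[0, 0], [11, -5]]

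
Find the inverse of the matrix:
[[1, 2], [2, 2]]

For [[a,b],[c,d]], inverse = (1/det)·[[d,-b],[-c,a]]
det = (1)(2) - (2)(2) = 2 - 4 = -2
Inverse = (1/-2)·[[2, -2], [-2, 1]]
= [[-1, 1], [1, -1/2]]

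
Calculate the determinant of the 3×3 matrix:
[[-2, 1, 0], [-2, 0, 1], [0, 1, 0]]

Expansion along first row:
det = -2·det([[0,1],[1,0]]) - 1·det([[-2,1],[0,0]]) + 0·det([[-2,0],[0,1]])
    = -2·(0·0 - 1·1) - 1·(-2·0 - 1·0) + 0·(-2·1 - 0·0)
    = -2·-1 - 1·0 + 0·-2
    = 2 + 0 + 0 = 2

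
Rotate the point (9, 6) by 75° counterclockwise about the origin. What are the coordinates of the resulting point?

Rotation matrix for 75°: [[cos 75°, -sin 75°], [sin 75°, cos 75°]] ≈ [[0.258819, -0.965926], [0.965926, 0.258819]]
[[0.258819, -0.965926], [0.965926, 0.258819]] × [9, 6]ᵀ ≈ [-3.4662, 10.2462]ᵀ
Result: (-3.4662, 10.2462)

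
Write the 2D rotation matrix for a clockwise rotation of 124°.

Rotation matrix formula: [[cos θ, -sin θ], [sin θ, cos θ]]
A clockwise rotation by 124° is equivalent to a counterclockwise rotation by -124°.
For θ = -124°:
cos(-124°) = -0.5592
sin(-124°) = -0.8290
Result: [[-0.5592, 0.8290], [-0.8290, -0.5592]]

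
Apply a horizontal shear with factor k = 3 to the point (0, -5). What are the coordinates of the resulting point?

Shear matrix for horizontal shear with factor k = 3:
[[1, 3], [0, 1]]
Result: (0, -5) → (-15, -5)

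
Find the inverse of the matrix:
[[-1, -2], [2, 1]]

For [[a,b],[c,d]], inverse = (1/det)·[[d,-b],[-c,a]]
det = (-1)(1) - (-2)(2) = -1 - -4 = 3
Inverse = (1/3)·[[1, 2], [-2, -1]]
= [[1/3, 2/3], [-2/3, -1/3]]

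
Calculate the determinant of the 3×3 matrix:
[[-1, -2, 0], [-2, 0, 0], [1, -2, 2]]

Expansion along first row:
det = -1·det([[0,0],[-2,2]]) - -2·det([[-2,0],[1,2]]) + 0·det([[-2,0],[1,-2]])
    = -1·(0·2 - 0·-2) - -2·(-2·2 - 0·1) + 0·(-2·-2 - 0·1)
    = -1·0 - -2·-4 + 0·4
    = 0 + -8 + 0 = -8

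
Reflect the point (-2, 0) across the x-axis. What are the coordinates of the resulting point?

Reflection across x-axis: (-2, 0) → (-2, 0)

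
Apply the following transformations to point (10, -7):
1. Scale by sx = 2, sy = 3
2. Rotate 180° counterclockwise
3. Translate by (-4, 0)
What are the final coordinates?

Step 1: Scale → (20, -21)
Step 2: Rotate 180° → (-20, 21)
Step 3: Translate → (-24, 21)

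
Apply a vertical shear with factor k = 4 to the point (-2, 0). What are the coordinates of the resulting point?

Shear matrix for vertical shear with factor k = 4:
[[1, 0], [4, 1]]
Result: (-2, 0) → (-2, -8)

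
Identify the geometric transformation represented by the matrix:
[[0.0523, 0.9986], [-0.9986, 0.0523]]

This matrix represents: rotation by 273° counterclockwise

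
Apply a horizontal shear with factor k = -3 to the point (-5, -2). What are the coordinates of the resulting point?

Shear matrix for horizontal shear with factor k = -3:
[[1, -3], [0, 1]]
Result: (-5, -2) → (1, -2)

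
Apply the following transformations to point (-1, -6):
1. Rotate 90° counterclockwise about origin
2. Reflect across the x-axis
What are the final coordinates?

Step 1: Rotate 90° → (6, -1)
Step 2: Reflect across x-axis → (6, 1)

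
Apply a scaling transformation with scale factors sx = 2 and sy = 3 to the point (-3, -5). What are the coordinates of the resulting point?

Scaling matrix:
[[2, 0], [0, 3]]
Result: (-3 × 2, -5 × 3) = (-6, -15)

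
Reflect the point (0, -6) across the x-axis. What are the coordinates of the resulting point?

Reflection across x-axis: (0, -6) → (0, 6)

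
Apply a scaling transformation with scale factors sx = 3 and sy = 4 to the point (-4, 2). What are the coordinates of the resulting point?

Scaling matrix:
[[3, 0], [0, 4]]
Result: (-4 × 3, 2 × 4) = (-12, 8)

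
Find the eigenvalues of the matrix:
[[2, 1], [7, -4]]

Characteristic equation: det(A - λI) = 0
λ² - (trace)λ + (det) = 0
trace = 2 + -4 = -2, det = (2)(-4) - (1)(7) = -15
λ² - (-2)λ + (-15) = 0
λ = (-2 ± √((-2)² - 4·(-15))) / 2 = (-2 ± √64) / 2
Solving: λ = -5, 3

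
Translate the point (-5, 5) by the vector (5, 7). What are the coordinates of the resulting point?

Translation by (5, 7) (homogeneous matrix [[1, 0, 5], [0, 1, 7], [0, 0, 1]]):
x' = -5 + 5 = 0
y' = 5 + 7 = 12
Result: (0, 12)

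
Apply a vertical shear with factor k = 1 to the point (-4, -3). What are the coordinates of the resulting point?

Shear matrix for vertical shear with factor k = 1:
[[1, 0], [1, 1]]
Result: (-4, -3) → (-4, -7)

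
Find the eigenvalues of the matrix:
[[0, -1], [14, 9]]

Characteristic equation: det(A - λI) = 0
λ² - (trace)λ + (det) = 0
trace = 0 + 9 = 9, det = (0)(9) - (-1)(14) = 14
λ² - (9)λ + (14) = 0
λ = (9 ± √((9)² - 4·(14))) / 2 = (9 ± √25) / 2
Solving: λ = 2, 7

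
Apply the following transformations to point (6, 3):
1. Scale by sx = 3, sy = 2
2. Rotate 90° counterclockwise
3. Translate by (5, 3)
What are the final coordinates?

Step 1: Scale → (18, 6)
Step 2: Rotate 90° → (-6, 18)
Step 3: Translate → (-1, 21)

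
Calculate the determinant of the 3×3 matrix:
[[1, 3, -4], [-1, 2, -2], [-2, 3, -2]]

Expansion along first row:
det = 1·det([[2,-2],[3,-2]]) - 3·det([[-1,-2],[-2,-2]]) + -4·det([[-1,2],[-2,3]])
    = 1·(2·-2 - -2·3) - 3·(-1·-2 - -2·-2) + -4·(-1·3 - 2·-2)
    = 1·2 - 3·-2 + -4·1
    = 2 + 6 + -4 = 4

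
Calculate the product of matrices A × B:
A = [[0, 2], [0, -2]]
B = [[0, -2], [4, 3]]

Matrix multiplication:
C[0][0] = 0×0 + 2×4 = 8
C[0][1] = 0×-2 + 2×3 = 6
C[1][0] = 0×0 + -2×4 = -8
C[1][1] = 0×-2 + -2×3 = -6
Result: [[8, 6], [-8, -6]]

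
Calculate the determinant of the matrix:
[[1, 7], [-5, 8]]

For a 2×2 matrix [[a, b], [c, d]], det = ad - bc
det = (1)(8) - (7)(-5) = 8 - -35 = 43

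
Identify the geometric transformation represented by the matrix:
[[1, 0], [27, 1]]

This matrix represents: vertical shear with factor 27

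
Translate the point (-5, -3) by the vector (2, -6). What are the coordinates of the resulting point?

Translation by (2, -6) (homogeneous matrix [[1, 0, 2], [0, 1, -6], [0, 0, 1]]):
x' = -5 + 2 = -3
y' = -3 + -6 = -9
Result: (-3, -9)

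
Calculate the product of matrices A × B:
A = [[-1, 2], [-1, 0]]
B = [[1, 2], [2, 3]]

Matrix multiplication:
C[0][0] = -1×1 + 2×2 = 3
C[0][1] = -1×2 + 2×3 = 4
C[1][0] = -1×1 + 0×2 = -1
C[1][1] = -1×2 + 0×3 = -2
Result: [[3, 4], [-1, -2]]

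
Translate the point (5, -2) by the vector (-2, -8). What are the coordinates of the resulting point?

Translation by (-2, -8) (homogeneous matrix [[1, 0, -2], [0, 1, -8], [0, 0, 1]]):
x' = 5 + -2 = 3
y' = -2 + -8 = -10
Result: (3, -10)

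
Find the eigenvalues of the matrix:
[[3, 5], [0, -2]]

Characteristic equation: det(A - λI) = 0
λ² - (trace)λ + (det) = 0
trace = 3 + -2 = 1, det = (3)(-2) - (5)(0) = -6
λ² - (1)λ + (-6) = 0
λ = (1 ± √((1)² - 4·(-6))) / 2 = (1 ± √25) / 2
Solving: λ = -2, 3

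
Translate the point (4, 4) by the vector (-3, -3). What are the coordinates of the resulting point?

Translation by (-3, -3) (homogeneous matrix [[1, 0, -3], [0, 1, -3], [0, 0, 1]]):
x' = 4 + -3 = 1
y' = 4 + -3 = 1
Result: (1, 1)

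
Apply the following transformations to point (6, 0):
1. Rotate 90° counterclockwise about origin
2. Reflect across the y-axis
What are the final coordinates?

Step 1: Rotate 90° → (0, 6)
Step 2: Reflect across y-axis → (0, 6)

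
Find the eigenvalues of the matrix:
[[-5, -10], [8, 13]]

Characteristic equation: det(A - λI) = 0
λ² - (trace)λ + (det) = 0
trace = -5 + 13 = 8, det = (-5)(13) - (-10)(8) = 15
λ² - (8)λ + (15) = 0
λ = (8 ± √((8)² - 4·(15))) / 2 = (8 ± √4) / 2
Solving: λ = 3, 5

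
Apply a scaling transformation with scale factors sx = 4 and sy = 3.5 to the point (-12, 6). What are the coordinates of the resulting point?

Scaling matrix:
[[4, 0], [0, 3.50]]
Result: (-12 × 4, 6 × 3.5) = (-48, 21)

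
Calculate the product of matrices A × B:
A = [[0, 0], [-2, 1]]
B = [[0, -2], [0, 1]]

Matrix multiplication:
C[0][0] = 0×0 + 0×0 = 0
C[0][1] = 0×-2 + 0×1 = 0
C[1][0] = -2×0 + 1×0 = 0
C[1][1] = -2×-2 + 1×1 = 5
Result: [[0, 0], [0, 5]]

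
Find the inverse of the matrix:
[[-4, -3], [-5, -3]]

For [[a,b],[c,d]], inverse = (1/det)·[[d,-b],[-c,a]]
det = (-4)(-3) - (-3)(-5) = 12 - 15 = -3
Inverse = (1/-3)·[[-3, 3], [5, -4]]
= [[1, -1], [-5/3, 4/3]]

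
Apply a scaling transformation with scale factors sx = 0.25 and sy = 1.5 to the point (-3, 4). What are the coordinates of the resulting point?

Scaling matrix:
[[0.25, 0], [0, 1.50]]
Result: (-3 × 0.25, 4 × 1.5) = (-0.75, 6)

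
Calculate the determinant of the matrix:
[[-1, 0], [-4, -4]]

For a 2×2 matrix [[a, b], [c, d]], det = ad - bc
det = (-1)(-4) - (0)(-4) = 4 - 0 = 4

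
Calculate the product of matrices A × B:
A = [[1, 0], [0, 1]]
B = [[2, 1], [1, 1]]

Matrix multiplication:
C[0][0] = 1×2 + 0×1 = 2
C[0][1] = 1×1 + 0×1 = 1
C[1][0] = 0×2 + 1×1 = 1
C[1][1] = 0×1 + 1×1 = 1
Result: [[2, 1], [1, 1]]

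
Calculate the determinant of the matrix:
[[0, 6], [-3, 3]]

For a 2×2 matrix [[a, b], [c, d]], det = ad - bc
det = (0)(3) - (6)(-3) = 0 - -18 = 18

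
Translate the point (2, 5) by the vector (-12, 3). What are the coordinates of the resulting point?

Translation by (-12, 3) (homogeneous matrix [[1, 0, -12], [0, 1, 3], [0, 0, 1]]):
x' = 2 + -12 = -10
y' = 5 + 3 = 8
Result: (-10, 8)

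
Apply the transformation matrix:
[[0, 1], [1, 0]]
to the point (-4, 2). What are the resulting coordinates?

Matrix multiplication:
[[0, 1], [1, 0]] × [-4, 2]ᵀ
= [(0)(-4) + (1)(2), (1)(-4) + (0)(2)]ᵀ
= [2, -4]ᵀ
Result: (2, -4)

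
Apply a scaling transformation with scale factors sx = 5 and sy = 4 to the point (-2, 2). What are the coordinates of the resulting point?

Scaling matrix:
[[5, 0], [0, 4]]
Result: (-2 × 5, 2 × 4) = (-10, 8)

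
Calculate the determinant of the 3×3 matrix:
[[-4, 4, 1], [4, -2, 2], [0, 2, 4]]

Expansion along first row:
det = -4·det([[-2,2],[2,4]]) - 4·det([[4,2],[0,4]]) + 1·det([[4,-2],[0,2]])
    = -4·(-2·4 - 2·2) - 4·(4·4 - 2·0) + 1·(4·2 - -2·0)
    = -4·-12 - 4·16 + 1·8
    = 48 + -64 + 8 = -8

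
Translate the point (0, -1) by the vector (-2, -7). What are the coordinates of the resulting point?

Translation by (-2, -7) (homogeneous matrix [[1, 0, -2], [0, 1, -7], [0, 0, 1]]):
x' = 0 + -2 = -2
y' = -1 + -7 = -8
Result: (-2, -8)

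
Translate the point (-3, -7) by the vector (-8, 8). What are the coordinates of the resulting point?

Translation by (-8, 8) (homogeneous matrix [[1, 0, -8], [0, 1, 8], [0, 0, 1]]):
x' = -3 + -8 = -11
y' = -7 + 8 = 1
Result: (-11, 1)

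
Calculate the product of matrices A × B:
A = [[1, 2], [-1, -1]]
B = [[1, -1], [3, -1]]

Matrix multiplication:
C[0][0] = 1×1 + 2×3 = 7
C[0][1] = 1×-1 + 2×-1 = -3
C[1][0] = -1×1 + -1×3 = -4
C[1][1] = -1×-1 + -1×-1 = 2
Result: [[7, -3], [-4, 2]]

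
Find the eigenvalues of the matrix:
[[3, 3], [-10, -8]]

Characteristic equation: det(A - λI) = 0
λ² - (trace)λ + (det) = 0
trace = 3 + -8 = -5, det = (3)(-8) - (3)(-10) = 6
λ² - (-5)λ + (6) = 0
λ = (-5 ± √((-5)² - 4·(6))) / 2 = (-5 ± √1) / 2
Solving: λ = -3, -2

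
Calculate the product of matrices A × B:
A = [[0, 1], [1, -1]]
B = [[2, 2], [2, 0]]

Matrix multiplication:
C[0][0] = 0×2 + 1×2 = 2
C[0][1] = 0×2 + 1×0 = 0
C[1][0] = 1×2 + -1×2 = 0
C[1][1] = 1×2 + -1×0 = 2
Result: [[2, 0], [0, 2]]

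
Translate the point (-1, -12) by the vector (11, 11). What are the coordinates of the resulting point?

Translation by (11, 11) (homogeneous matrix [[1, 0, 11], [0, 1, 11], [0, 0, 1]]):
x' = -1 + 11 = 10
y' = -12 + 11 = -1
Result: (10, -1)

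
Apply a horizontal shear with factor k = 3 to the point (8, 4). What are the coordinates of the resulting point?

Shear matrix for horizontal shear with factor k = 3:
[[1, 3], [0, 1]]
Result: (8, 4) → (20, 4)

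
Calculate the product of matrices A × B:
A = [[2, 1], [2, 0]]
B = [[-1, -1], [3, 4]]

Matrix multiplication:
C[0][0] = 2×-1 + 1×3 = 1
C[0][1] = 2×-1 + 1×4 = 2
C[1][0] = 2×-1 + 0×3 = -2
C[1][1] = 2×-1 + 0×4 = -2
Result: [[1, 2], [-2, -2]]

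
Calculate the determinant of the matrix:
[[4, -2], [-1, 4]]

For a 2×2 matrix [[a, b], [c, d]], det = ad - bc
det = (4)(4) - (-2)(-1) = 16 - 2 = 14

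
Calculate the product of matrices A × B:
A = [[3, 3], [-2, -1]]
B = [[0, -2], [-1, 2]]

Matrix multiplication:
C[0][0] = 3×0 + 3×-1 = -3
C[0][1] = 3×-2 + 3×2 = 0
C[1][0] = -2×0 + -1×-1 = 1
C[1][1] = -2×-2 + -1×2 = 2
Result: [[-3, 0], [1, 2]]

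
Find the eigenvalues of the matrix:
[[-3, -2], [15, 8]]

Characteristic equation: det(A - λI) = 0
λ² - (trace)λ + (det) = 0
trace = -3 + 8 = 5, det = (-3)(8) - (-2)(15) = 6
λ² - (5)λ + (6) = 0
λ = (5 ± √((5)² - 4·(6))) / 2 = (5 ± √1) / 2
Solving: λ = 2, 3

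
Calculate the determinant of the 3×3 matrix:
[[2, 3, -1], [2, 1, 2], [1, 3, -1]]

Expansion along first row:
det = 2·det([[1,2],[3,-1]]) - 3·det([[2,2],[1,-1]]) + -1·det([[2,1],[1,3]])
    = 2·(1·-1 - 2·3) - 3·(2·-1 - 2·1) + -1·(2·3 - 1·1)
    = 2·-7 - 3·-4 + -1·5
    = -14 + 12 + -5 = -7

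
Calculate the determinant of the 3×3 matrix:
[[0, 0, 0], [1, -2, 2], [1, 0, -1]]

Expansion along first row:
det = 0·det([[-2,2],[0,-1]]) - 0·det([[1,2],[1,-1]]) + 0·det([[1,-2],[1,0]])
    = 0·(-2·-1 - 2·0) - 0·(1·-1 - 2·1) + 0·(1·0 - -2·1)
    = 0·2 - 0·-3 + 0·2
    = 0 + 0 + 0 = 0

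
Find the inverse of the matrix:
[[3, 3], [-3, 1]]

For [[a,b],[c,d]], inverse = (1/det)·[[d,-b],[-c,a]]
det = (3)(1) - (3)(-3) = 3 - -9 = 12
Inverse = (1/12)·[[1, -3], [3, 3]]
= [[1/12, -1/4], [1/4, 1/4]]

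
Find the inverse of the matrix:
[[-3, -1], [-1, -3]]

For [[a,b],[c,d]], inverse = (1/det)·[[d,-b],[-c,a]]
det = (-3)(-3) - (-1)(-1) = 9 - 1 = 8
Inverse = (1/8)·[[-3, 1], [1, -3]]
= [[-3/8, 1/8], [1/8, -3/8]]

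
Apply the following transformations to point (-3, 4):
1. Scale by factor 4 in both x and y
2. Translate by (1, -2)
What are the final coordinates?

Step 1: Scale (-3, 4) by 4 → (-12, 16)
Step 2: Translate by (1, -2) → (-11, 14)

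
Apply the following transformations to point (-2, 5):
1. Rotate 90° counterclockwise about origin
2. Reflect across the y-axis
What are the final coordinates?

Step 1: Rotate 90° → (-5, -2)
Step 2: Reflect across y-axis → (5, -2)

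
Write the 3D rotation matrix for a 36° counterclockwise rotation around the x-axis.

Rotation matrix for counterclockwise 36° around x-axis:
cos(36°) = 0.8090, sin(36°) = 0.5878
Result: [[1, 0, 0], [0, 0.8090, -0.5878], [0, 0.5878, 0.8090]]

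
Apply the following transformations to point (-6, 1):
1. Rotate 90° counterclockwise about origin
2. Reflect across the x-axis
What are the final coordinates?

Step 1: Rotate 90° → (-1, -6)
Step 2: Reflect across x-axis → (-1, 6)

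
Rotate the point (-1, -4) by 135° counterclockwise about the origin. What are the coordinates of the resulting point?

Rotation matrix for 135°: [[cos 135°, -sin 135°], [sin 135°, cos 135°]] ≈ [[-0.707107, -0.707107], [0.707107, -0.707107]]
[[-0.707107, -0.707107], [0.707107, -0.707107]] × [-1, -4]ᵀ ≈ [3.5355, 2.1213]ᵀ
Result: (3.5355, 2.1213)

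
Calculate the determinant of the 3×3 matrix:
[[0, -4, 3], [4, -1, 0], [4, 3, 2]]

Expansion along first row:
det = 0·det([[-1,0],[3,2]]) - -4·det([[4,0],[4,2]]) + 3·det([[4,-1],[4,3]])
    = 0·(-1·2 - 0·3) - -4·(4·2 - 0·4) + 3·(4·3 - -1·4)
    = 0·-2 - -4·8 + 3·16
    = 0 + 32 + 48 = 80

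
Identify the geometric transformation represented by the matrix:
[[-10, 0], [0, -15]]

This matrix represents: non-uniform scaling by sx = -10, sy = -15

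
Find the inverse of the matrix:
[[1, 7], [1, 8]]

For [[a,b],[c,d]], inverse = (1/det)·[[d,-b],[-c,a]]
det = (1)(8) - (7)(1) = 8 - 7 = 1
Inverse = [[8, -7], [-1, 1]]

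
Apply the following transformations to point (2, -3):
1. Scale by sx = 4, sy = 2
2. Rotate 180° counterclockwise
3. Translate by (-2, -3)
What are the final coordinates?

Step 1: Scale → (8, -6)
Step 2: Rotate 180° → (-8, 6)
Step 3: Translate → (-10, 3)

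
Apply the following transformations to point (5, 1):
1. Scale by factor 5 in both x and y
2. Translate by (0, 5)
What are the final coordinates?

Step 1: Scale (5, 1) by 5 → (25, 5)
Step 2: Translate by (0, 5) → (25, 10)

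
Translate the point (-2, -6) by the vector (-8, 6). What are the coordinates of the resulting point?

Translation by (-8, 6) (homogeneous matrix [[1, 0, -8], [0, 1, 6], [0, 0, 1]]):
x' = -2 + -8 = -10
y' = -6 + 6 = 0
Result: (-10, 0)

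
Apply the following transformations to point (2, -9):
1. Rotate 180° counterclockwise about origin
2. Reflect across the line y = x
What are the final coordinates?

Step 1: Rotate 180° → (-2, 9)
Step 2: Reflect across line y = x → (9, -2)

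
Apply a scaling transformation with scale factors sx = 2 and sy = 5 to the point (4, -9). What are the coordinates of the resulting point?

Scaling matrix:
[[2, 0], [0, 5]]
Result: (4 × 2, -9 × 5) = (8, -45)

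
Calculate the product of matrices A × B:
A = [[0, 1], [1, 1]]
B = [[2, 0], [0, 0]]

Matrix multiplication:
C[0][0] = 0×2 + 1×0 = 0
C[0][1] = 0×0 + 1×0 = 0
C[1][0] = 1×2 + 1×0 = 2
C[1][1] = 1×0 + 1×0 = 0
Result: [[0, 0], [2, 0]]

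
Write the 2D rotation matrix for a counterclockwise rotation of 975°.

Rotation matrix formula: [[cos θ, -sin θ], [sin θ, cos θ]]
For θ = 975°:
cos(975°) = -0.2588
sin(975°) = -0.9659
Result: [[-0.2588, 0.9659], [-0.9659, -0.2588]]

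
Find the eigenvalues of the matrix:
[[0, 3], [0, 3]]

Characteristic equation: det(A - λI) = 0
λ² - (trace)λ + (det) = 0
trace = 0 + 3 = 3, det = (0)(3) - (3)(0) = 0
λ² - (3)λ + (0) = 0
λ = (3 ± √((3)² - 4·(0))) / 2 = (3 ± √9) / 2
Solving: λ = 0, 3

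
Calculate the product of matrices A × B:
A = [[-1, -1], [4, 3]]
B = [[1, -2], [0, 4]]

Matrix multiplication:
C[0][0] = -1×1 + -1×0 = -1
C[0][1] = -1×-2 + -1×4 = -2
C[1][0] = 4×1 + 3×0 = 4
C[1][1] = 4×-2 + 3×4 = 4
Result: [[-1, -2], [4, 4]]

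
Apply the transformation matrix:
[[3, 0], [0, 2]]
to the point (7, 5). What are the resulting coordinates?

Matrix multiplication:
[[3, 0], [0, 2]] × [7, 5]ᵀ
= [(3)(7) + (0)(5), (0)(7) + (2)(5)]ᵀ
= [21, 10]ᵀ
Result: (21, 10)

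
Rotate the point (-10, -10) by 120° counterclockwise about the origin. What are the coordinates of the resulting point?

Rotation matrix for 120°: [[cos 120°, -sin 120°], [sin 120°, cos 120°]] ≈ [[-0.500000, -0.866025], [0.866025, -0.500000]]
[[-0.500000, -0.866025], [0.866025, -0.500000]] × [-10, -10]ᵀ ≈ [13.6603, -3.6603]ᵀ
Result: (13.6603, -3.6603)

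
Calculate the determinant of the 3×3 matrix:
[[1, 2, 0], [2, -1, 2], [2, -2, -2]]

Expansion along first row:
det = 1·det([[-1,2],[-2,-2]]) - 2·det([[2,2],[2,-2]]) + 0·det([[2,-1],[2,-2]])
    = 1·(-1·-2 - 2·-2) - 2·(2·-2 - 2·2) + 0·(2·-2 - -1·2)
    = 1·6 - 2·-8 + 0·-2
    = 6 + 16 + 0 = 22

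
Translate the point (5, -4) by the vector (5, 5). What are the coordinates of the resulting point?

Translation by (5, 5) (homogeneous matrix [[1, 0, 5], [0, 1, 5], [0, 0, 1]]):
x' = 5 + 5 = 10
y' = -4 + 5 = 1
Result: (10, 1)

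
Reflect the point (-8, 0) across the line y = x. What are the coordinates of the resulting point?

Reflection across line y = x: (-8, 0) → (0, -8)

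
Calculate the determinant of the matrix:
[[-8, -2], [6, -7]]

For a 2×2 matrix [[a, b], [c, d]], det = ad - bc
det = (-8)(-7) - (-2)(6) = 56 - -12 = 68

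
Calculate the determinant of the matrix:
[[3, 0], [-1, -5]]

For a 2×2 matrix [[a, b], [c, d]], det = ad - bc
det = (3)(-5) - (0)(-1) = -15 - 0 = -15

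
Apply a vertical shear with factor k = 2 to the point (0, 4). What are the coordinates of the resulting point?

Shear matrix for vertical shear with factor k = 2:
[[1, 0], [2, 1]]
Result: (0, 4) → (0, 4)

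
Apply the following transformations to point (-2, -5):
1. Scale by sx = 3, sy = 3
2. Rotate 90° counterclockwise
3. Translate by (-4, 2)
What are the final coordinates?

Step 1: Scale → (-6, -15)
Step 2: Rotate 90° → (15, -6)
Step 3: Translate → (11, -4)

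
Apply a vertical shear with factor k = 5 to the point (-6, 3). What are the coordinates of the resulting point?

Shear matrix for vertical shear with factor k = 5:
[[1, 0], [5, 1]]
Result: (-6, 3) → (-6, -27)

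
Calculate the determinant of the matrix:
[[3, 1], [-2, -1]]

For a 2×2 matrix [[a, b], [c, d]], det = ad - bc
det = (3)(-1) - (1)(-2) = -3 - -2 = -1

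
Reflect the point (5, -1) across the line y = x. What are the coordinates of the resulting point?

Reflection across line y = x: (5, -1) → (-1, 5)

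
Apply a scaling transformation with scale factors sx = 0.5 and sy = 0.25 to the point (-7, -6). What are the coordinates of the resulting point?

Scaling matrix:
[[0.50, 0], [0, 0.25]]
Result: (-7 × 0.5, -6 × 0.25) = (-3.5, -1.5)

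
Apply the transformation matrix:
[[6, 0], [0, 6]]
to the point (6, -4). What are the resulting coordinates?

Matrix multiplication:
[[6, 0], [0, 6]] × [6, -4]ᵀ
= [(6)(6) + (0)(-4), (0)(6) + (6)(-4)]ᵀ
= [36, -24]ᵀ
Result: (36, -24)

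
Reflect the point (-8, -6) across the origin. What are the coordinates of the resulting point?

Reflection across origin: (-8, -6) → (8, 6)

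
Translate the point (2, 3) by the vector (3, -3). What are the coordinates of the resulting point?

Translation by (3, -3) (homogeneous matrix [[1, 0, 3], [0, 1, -3], [0, 0, 1]]):
x' = 2 + 3 = 5
y' = 3 + -3 = 0
Result: (5, 0)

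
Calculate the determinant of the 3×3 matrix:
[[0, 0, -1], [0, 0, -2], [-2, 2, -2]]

Expansion along first row:
det = 0·det([[0,-2],[2,-2]]) - 0·det([[0,-2],[-2,-2]]) + -1·det([[0,0],[-2,2]])
    = 0·(0·-2 - -2·2) - 0·(0·-2 - -2·-2) + -1·(0·2 - 0·-2)
    = 0·4 - 0·-4 + -1·0
    = 0 + 0 + 0 = 0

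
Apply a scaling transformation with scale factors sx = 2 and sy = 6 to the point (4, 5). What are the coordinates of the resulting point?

Scaling matrix:
[[2, 0], [0, 6]]
Result: (4 × 2, 5 × 6) = (8, 30)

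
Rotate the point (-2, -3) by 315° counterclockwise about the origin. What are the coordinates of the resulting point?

Rotation matrix for 315°: [[cos 315°, -sin 315°], [sin 315°, cos 315°]] ≈ [[0.707107, 0.707107], [-0.707107, 0.707107]]
[[0.707107, 0.707107], [-0.707107, 0.707107]] × [-2, -3]ᵀ ≈ [-3.5355, -0.7071]ᵀ
Result: (-3.5355, -0.7071)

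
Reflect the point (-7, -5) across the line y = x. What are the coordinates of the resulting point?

Reflection across line y = x: (-7, -5) → (-5, -7)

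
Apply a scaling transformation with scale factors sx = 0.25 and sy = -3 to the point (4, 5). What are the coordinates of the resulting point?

Scaling matrix:
[[0.25, 0], [0, -3]]
Result: (4 × 0.25, 5 × -3) = (1, -15)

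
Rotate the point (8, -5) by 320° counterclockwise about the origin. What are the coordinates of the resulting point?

Rotation matrix for 320°: [[cos 320°, -sin 320°], [sin 320°, cos 320°]] ≈ [[0.766044, 0.642788], [-0.642788, 0.766044]]
[[0.766044, 0.642788], [-0.642788, 0.766044]] × [8, -5]ᵀ ≈ [2.9144, -8.9725]ᵀ
Result: (2.9144, -8.9725)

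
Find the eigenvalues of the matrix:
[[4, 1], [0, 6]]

Characteristic equation: det(A - λI) = 0
λ² - (trace)λ + (det) = 0
trace = 4 + 6 = 10, det = (4)(6) - (1)(0) = 24
λ² - (10)λ + (24) = 0
λ = (10 ± √((10)² - 4·(24))) / 2 = (10 ± √4) / 2
Solving: λ = 4, 6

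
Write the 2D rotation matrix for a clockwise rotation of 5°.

Rotation matrix formula: [[cos θ, -sin θ], [sin θ, cos θ]]
A clockwise rotation by 5° is equivalent to a counterclockwise rotation by -5°.
For θ = -5°:
cos(-5°) = 0.9962
sin(-5°) = -0.0872
Result: [[0.9962, 0.0872], [-0.0872, 0.9962]]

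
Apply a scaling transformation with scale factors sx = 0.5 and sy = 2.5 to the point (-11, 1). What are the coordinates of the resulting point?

Scaling matrix:
[[0.50, 0], [0, 2.50]]
Result: (-11 × 0.5, 1 × 2.5) = (-5.5, 2.5)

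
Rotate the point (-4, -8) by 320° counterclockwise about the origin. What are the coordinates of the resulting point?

Rotation matrix for 320°: [[cos 320°, -sin 320°], [sin 320°, cos 320°]] ≈ [[0.766044, 0.642788], [-0.642788, 0.766044]]
[[0.766044, 0.642788], [-0.642788, 0.766044]] × [-4, -8]ᵀ ≈ [-8.2065, -3.5572]ᵀ
Result: (-8.2065, -3.5572)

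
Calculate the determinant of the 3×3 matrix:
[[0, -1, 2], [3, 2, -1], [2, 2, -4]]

Expansion along first row:
det = 0·det([[2,-1],[2,-4]]) - -1·det([[3,-1],[2,-4]]) + 2·det([[3,2],[2,2]])
    = 0·(2·-4 - -1·2) - -1·(3·-4 - -1·2) + 2·(3·2 - 2·2)
    = 0·-6 - -1·-10 + 2·2
    = 0 + -10 + 4 = -6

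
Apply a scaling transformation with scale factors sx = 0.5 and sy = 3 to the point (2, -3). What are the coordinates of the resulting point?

Scaling matrix:
[[0.50, 0], [0, 3]]
Result: (2 × 0.5, -3 × 3) = (1, -9)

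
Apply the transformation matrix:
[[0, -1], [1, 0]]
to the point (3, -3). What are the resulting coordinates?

Matrix multiplication:
[[0, -1], [1, 0]] × [3, -3]ᵀ
= [(0)(3) + (-1)(-3), (1)(3) + (0)(-3)]ᵀ
= [3, 3]ᵀ
Result: (3, 3)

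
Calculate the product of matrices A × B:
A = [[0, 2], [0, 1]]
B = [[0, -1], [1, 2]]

Matrix multiplication:
C[0][0] = 0×0 + 2×1 = 2
C[0][1] = 0×-1 + 2×2 = 4
C[1][0] = 0×0 + 1×1 = 1
C[1][1] = 0×-1 + 1×2 = 2
Result: [[2, 4], [1, 2]]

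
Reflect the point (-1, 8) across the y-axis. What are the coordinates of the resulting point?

Reflection across y-axis: (-1, 8) → (1, 8)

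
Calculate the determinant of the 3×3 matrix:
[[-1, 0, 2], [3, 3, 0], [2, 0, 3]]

Expansion along first row:
det = -1·det([[3,0],[0,3]]) - 0·det([[3,0],[2,3]]) + 2·det([[3,3],[2,0]])
    = -1·(3·3 - 0·0) - 0·(3·3 - 0·2) + 2·(3·0 - 3·2)
    = -1·9 - 0·9 + 2·-6
    = -9 + 0 + -12 = -21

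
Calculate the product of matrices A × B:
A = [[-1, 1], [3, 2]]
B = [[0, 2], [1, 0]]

Matrix multiplication:
C[0][0] = -1×0 + 1×1 = 1
C[0][1] = -1×2 + 1×0 = -2
C[1][0] = 3×0 + 2×1 = 2
C[1][1] = 3×2 + 2×0 = 6
Result: [[1, -2], [2, 6]]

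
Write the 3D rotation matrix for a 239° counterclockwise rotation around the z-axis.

Rotation matrix for counterclockwise 239° around z-axis:
cos(239°) = -0.5150, sin(239°) = -0.8572
Result: [[-0.5150, 0.8572, 0], [-0.8572, -0.5150, 0], [0, 0, 1]]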